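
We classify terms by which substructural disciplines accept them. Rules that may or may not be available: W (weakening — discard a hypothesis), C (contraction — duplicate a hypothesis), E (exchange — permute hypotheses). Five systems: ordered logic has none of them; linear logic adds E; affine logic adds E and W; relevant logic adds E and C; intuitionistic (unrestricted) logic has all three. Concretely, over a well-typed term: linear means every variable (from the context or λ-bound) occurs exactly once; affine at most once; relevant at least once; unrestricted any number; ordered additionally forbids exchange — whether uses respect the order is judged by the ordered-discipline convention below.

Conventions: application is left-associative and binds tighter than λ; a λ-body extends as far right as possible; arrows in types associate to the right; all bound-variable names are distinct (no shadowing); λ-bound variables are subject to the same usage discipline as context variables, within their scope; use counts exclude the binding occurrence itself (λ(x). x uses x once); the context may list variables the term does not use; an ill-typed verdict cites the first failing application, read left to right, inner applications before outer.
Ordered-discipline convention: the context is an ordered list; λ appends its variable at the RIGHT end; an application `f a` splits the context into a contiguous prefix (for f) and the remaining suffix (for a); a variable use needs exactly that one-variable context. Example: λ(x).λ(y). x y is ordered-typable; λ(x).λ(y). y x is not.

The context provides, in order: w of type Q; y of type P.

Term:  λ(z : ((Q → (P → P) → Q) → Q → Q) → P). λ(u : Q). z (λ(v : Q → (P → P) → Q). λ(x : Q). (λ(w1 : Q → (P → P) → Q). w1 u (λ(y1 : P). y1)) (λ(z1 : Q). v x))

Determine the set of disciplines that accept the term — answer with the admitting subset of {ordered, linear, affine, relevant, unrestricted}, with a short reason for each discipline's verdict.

admitted by: affine, unrestricted
variable uses: w=0; y=0; z [bound]=1; u [bound]=1; v [bound]=1; x [bound]=1; w1 [bound]=1; y1 [bound]=1; z1 [bound]=0
left-to-right use order: z, w1, u, y1, v, x
typing: ✓ — (((Q → (P → P) → Q) → Q → Q) → P) → Q → P
ordered ✗ (needs weakening: w, y, z1 unused)
linear ✗ (needs weakening: w, y, z1 unused)
affine ✓ (none of w, y, z, u, v, x, w1, y1, z1 used more than once)
relevant ✗ (needs weakening: w, y, z1 unused)
unrestricted ✓ (simply typable at (((Q → (P → P) → Q) → Q → Q) → P) → Q → P; W, C, E all held)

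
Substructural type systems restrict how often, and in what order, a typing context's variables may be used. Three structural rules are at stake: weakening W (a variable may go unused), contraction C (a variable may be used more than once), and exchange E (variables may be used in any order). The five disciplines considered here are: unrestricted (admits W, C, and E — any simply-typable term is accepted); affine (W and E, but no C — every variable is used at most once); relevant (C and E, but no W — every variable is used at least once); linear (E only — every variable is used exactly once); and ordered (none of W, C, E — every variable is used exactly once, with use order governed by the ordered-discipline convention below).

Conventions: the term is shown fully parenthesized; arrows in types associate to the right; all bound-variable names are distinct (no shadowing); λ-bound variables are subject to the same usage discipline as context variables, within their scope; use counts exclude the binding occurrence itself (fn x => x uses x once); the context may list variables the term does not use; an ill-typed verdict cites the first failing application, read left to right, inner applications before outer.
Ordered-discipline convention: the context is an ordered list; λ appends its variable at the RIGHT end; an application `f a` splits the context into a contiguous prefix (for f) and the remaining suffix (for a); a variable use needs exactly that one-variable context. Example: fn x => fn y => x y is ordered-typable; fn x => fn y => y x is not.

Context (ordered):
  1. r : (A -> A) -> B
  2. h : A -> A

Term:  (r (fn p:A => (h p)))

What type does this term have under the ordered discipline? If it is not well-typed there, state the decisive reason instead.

term : B
variable uses: r: 1, h: 1, p (λ-bound): 1
uses in reading order: r, h, p
typing: well-typed at B
summary: ordered ✓; linear ✓; affine ✓; relevant ✓; unrestricted ✓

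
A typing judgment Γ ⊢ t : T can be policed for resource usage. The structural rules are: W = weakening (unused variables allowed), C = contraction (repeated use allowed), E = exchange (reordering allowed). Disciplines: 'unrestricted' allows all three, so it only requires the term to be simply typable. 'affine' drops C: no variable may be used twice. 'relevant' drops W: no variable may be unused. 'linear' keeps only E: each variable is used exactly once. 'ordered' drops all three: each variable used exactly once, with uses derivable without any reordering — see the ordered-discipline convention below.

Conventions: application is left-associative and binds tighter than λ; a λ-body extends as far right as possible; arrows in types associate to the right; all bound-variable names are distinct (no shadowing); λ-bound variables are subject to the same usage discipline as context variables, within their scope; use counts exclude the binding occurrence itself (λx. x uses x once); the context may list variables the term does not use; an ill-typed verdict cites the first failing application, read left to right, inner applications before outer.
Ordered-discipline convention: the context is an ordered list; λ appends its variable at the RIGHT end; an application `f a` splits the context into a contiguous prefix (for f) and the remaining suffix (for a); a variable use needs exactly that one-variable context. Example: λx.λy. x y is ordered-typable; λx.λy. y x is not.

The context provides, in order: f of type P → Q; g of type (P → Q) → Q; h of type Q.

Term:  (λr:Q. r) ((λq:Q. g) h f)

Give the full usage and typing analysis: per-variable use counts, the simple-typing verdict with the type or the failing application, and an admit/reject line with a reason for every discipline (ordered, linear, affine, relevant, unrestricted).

usage: f: 1; g: 1; h: 1; r (bound): 1; q (bound): 0
order of uses: r, g, h, f
typing: the term checks, with type Q
ordered: ✗ — q never used (weakening)
linear: ✗ — q never used (weakening)
affine: ✓ — none of f, g, h, r, q used more than once
relevant: ✗ — q never used (weakening)
unrestricted: ✓ — well-typed at Q; no restrictions here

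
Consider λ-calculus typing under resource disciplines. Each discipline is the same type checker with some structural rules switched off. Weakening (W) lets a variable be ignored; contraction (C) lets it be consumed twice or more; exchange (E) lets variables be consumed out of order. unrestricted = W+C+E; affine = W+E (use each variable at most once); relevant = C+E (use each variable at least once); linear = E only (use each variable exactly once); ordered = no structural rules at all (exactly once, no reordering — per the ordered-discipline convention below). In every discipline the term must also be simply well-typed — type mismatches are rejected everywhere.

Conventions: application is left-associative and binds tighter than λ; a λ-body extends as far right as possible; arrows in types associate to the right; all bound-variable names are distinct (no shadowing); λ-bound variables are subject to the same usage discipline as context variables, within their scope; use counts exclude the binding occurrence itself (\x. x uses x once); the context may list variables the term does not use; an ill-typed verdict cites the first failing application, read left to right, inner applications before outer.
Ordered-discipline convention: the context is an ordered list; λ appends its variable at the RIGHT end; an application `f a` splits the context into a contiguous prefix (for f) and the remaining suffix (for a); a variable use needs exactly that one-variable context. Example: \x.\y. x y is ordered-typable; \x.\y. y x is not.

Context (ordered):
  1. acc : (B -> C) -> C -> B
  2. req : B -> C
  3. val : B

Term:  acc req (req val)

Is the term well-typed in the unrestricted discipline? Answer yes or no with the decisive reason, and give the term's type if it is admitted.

yes — type-checks (B) and nothing is barred; term : B
counts: acc=1; req=2; val=1
order of uses: acc, req, req, val
typing: the term checks, with type B
per-discipline verdicts: ordered ✗; linear ✗; affine ✗; relevant ✓; unrestricted ✓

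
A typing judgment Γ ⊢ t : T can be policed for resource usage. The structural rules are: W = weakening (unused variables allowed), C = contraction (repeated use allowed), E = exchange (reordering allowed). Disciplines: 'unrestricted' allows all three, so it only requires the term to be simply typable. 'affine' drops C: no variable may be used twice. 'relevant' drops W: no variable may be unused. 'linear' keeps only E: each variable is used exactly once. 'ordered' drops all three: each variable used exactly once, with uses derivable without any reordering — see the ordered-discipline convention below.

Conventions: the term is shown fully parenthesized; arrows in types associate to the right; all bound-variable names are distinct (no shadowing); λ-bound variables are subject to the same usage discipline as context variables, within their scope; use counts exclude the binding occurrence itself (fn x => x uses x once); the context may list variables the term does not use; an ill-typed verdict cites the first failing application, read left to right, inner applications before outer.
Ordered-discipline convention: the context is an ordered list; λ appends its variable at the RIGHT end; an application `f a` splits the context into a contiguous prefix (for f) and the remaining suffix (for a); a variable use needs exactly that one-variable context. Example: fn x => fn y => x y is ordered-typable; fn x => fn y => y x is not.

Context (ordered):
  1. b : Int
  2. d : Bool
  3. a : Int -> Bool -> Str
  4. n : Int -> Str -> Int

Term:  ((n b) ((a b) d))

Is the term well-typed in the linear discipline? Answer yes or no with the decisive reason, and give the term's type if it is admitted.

no — repeated use of b ×2
counts: b: 2×, d: 1×, a: 1×, n: 1×
left-to-right use order: n, b, a, b, d
typing: ✓ — Int
across the five disciplines: ordered ✗ | linear ✗ | affine ✗ | relevant ✓ | unrestricted ✓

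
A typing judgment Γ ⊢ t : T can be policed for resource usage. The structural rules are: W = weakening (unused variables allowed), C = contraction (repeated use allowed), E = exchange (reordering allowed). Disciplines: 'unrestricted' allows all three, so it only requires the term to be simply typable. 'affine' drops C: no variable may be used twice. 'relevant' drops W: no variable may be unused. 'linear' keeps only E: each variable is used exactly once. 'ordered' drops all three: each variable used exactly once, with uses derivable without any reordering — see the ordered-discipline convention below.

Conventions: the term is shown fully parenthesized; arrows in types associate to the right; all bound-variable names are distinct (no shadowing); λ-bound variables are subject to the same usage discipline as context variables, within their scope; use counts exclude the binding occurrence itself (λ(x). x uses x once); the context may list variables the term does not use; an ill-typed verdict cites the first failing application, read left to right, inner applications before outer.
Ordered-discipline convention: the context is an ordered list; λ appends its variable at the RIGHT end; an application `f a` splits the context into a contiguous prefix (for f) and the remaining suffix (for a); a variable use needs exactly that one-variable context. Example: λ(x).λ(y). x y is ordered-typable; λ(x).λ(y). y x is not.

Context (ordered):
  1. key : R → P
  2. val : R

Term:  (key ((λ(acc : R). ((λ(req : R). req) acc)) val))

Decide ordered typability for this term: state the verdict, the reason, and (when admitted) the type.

yes — single-use (key, val, acc, req), ordered derivation ok; term : P
variable uses: key ×1, val ×1, acc (λ-bound) ×1, req (λ-bound) ×1
order of uses: key, req, acc, val
typing: well-typed — term : P
across the five disciplines: ordered ✓ · linear ✓ · affine ✓ · relevant ✓ · unrestricted ✓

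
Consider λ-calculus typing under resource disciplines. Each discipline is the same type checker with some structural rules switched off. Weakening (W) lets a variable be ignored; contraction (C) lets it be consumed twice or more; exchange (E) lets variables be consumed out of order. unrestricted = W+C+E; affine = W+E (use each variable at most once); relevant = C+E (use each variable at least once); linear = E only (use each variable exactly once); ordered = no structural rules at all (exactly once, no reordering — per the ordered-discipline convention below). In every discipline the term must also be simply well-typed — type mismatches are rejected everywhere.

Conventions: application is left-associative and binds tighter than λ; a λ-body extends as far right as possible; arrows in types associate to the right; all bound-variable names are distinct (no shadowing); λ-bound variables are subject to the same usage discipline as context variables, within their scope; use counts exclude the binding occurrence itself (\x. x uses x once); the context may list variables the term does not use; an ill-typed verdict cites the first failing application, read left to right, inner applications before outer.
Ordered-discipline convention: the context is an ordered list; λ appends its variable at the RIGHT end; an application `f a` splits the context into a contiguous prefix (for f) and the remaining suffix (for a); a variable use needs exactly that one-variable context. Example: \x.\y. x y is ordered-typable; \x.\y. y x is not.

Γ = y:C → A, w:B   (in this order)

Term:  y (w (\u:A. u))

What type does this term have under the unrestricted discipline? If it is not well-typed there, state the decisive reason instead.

not well-typed under unrestricted — not simply typable
counts: y ×1, w ×1, u (bound) ×1
use order (left to right): y, w, u
typing: ill-typed: non-function type B applied to an argument
per-discipline verdicts: ordered ✗, linear ✗, affine ✗, relevant ✗, unrestricted ✗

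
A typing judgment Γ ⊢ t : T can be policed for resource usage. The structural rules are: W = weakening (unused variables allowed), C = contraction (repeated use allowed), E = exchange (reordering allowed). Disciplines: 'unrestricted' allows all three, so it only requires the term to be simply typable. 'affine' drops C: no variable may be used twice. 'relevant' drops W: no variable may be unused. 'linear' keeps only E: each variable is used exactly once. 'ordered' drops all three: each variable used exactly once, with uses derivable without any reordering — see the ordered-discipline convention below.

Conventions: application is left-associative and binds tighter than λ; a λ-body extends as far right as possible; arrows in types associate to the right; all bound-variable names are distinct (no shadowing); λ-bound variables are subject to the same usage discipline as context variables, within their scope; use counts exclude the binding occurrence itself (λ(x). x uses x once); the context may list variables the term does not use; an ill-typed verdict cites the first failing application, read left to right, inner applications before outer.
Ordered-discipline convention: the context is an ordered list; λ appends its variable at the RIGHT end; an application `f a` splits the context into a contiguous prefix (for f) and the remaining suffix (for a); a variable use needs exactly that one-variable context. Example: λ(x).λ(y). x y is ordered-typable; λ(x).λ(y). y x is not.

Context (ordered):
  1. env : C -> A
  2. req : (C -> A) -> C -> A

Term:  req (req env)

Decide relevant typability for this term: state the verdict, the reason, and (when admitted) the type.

yes — none of env, req goes unused; term : C -> A
usage: env=1, req=2
uses in reading order: req, req, env
typing: well-typed at C -> A
across the five disciplines: ordered ✗ · linear ✗ · affine ✗ · relevant ✓ · unrestricted ✓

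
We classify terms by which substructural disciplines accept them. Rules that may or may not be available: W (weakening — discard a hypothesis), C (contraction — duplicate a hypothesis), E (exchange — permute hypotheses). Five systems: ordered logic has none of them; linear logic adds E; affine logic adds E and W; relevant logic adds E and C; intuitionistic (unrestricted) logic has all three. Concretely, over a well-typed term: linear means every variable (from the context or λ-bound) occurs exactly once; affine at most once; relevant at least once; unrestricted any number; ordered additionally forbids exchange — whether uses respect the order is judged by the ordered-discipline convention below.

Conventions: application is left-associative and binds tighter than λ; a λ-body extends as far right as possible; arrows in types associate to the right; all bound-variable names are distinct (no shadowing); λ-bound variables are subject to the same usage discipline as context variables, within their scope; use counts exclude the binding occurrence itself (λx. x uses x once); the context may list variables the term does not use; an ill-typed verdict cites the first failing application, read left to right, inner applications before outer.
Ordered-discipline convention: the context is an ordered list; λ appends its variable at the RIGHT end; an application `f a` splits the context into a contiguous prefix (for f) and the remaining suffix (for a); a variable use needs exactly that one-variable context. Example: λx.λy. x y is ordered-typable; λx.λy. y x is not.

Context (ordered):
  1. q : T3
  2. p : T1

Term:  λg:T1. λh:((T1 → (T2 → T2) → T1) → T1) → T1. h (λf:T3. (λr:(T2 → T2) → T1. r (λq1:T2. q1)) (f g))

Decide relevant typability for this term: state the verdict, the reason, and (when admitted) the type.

no — not simply typable
use counts: q=0; p=0; g (λ-bound)=1; h (λ-bound)=1; f (λ-bound)=1; r (λ-bound)=1; q1 (λ-bound)=1
uses in reading order: h, r, q1, f, g
typing: ill-typed: non-arrow in function slot: T3
across the five disciplines: ordered ✗; linear ✗; affine ✗; relevant ✗; unrestricted ✗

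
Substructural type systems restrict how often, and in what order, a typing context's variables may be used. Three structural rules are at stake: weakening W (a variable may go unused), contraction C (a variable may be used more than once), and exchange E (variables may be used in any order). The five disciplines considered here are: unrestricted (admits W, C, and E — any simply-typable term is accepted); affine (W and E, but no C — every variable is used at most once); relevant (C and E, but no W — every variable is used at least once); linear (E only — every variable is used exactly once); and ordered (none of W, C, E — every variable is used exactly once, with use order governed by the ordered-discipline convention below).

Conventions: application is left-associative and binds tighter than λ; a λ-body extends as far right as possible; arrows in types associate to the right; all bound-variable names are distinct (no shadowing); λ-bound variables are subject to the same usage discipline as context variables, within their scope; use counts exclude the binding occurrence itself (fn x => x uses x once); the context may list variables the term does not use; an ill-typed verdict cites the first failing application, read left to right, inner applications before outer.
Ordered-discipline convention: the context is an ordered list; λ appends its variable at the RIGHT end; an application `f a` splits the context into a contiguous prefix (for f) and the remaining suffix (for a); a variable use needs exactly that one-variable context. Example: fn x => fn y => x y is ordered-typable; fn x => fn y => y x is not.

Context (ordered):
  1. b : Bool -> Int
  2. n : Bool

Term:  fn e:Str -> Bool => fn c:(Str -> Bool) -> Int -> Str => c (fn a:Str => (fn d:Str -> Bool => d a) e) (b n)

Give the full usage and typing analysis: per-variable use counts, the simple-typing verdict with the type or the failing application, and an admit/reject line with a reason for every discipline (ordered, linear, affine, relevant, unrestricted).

use counts: b: 1×; n: 1×; e [bound]: 1×; c [bound]: 1×; a [bound]: 1×; d [bound]: 1×
left-to-right use order: c, d, a, e, b, n
typing: the term checks, with type (Str -> Bool) -> ((Str -> Bool) -> Int -> Str) -> Str
ordered: ✗ — no contiguous prefix/suffix split fits c, d, a, e, b, n
linear: ✓ — single use per variable (b, n, e, c, a, d)
affine: ✓ — no duplicate uses among b, n, e, c, a, d
relevant: ✓ — at least one use each (b, n, e, c, a, d)
unrestricted: ✓ — well-typed at (Str -> Bool) -> ((Str -> Bool) -> Int -> Str) -> Str; no restrictions here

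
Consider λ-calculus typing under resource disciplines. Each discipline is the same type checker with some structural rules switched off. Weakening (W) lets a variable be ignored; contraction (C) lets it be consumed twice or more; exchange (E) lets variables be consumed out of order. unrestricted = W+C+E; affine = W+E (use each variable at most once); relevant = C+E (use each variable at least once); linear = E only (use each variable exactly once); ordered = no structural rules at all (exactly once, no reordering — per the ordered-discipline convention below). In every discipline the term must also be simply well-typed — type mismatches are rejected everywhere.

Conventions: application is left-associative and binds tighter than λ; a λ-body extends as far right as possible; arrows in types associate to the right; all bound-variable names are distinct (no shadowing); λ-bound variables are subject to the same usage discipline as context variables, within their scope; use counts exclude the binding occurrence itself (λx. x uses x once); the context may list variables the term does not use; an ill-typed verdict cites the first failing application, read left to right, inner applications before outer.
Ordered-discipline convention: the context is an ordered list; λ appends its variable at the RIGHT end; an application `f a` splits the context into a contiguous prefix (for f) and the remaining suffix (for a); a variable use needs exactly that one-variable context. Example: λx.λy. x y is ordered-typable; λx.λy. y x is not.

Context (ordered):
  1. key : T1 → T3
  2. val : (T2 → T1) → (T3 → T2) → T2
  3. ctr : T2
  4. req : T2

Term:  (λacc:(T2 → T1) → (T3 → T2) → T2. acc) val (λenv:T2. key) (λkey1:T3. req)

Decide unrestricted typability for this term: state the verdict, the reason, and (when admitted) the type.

no — fails simple typing
counts: key: 1; val: 1; ctr: 0; req: 1; acc (λ-bound): 1; env (λ-bound): 0; key1 (λ-bound): 0
uses in reading order: acc, val, key, req
typing: ill-typed: an application expects T2 → T1 but receives T2 → T1 → T3
summary: ordered ✗; linear ✗; affine ✗; relevant ✗; unrestricted ✗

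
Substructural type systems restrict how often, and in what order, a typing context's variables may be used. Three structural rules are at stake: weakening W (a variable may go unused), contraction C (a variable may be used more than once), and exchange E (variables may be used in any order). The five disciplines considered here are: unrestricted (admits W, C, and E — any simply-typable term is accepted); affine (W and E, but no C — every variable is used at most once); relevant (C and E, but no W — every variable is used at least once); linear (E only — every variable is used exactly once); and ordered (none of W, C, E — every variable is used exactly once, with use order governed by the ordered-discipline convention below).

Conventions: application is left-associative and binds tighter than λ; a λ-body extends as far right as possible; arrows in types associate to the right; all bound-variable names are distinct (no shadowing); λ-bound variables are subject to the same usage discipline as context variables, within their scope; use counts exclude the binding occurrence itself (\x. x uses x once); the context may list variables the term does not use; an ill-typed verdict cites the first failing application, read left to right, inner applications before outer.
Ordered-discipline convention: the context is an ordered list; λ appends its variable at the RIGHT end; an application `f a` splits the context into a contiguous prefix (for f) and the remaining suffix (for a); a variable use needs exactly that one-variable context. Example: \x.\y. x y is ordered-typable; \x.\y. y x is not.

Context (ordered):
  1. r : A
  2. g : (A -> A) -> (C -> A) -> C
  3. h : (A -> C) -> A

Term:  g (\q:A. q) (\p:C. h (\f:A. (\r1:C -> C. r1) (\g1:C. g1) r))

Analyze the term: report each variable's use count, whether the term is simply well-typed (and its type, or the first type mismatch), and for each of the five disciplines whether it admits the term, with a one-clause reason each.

usage: r ×1, g ×1, h ×1, q (λ-bound) ×1, p (λ-bound) ×0, f (λ-bound) ×0, r1 (λ-bound) ×1, g1 (λ-bound) ×1
uses in reading order: g, q, h, r1, g1, r
typing: ill-typed: an application expects C but receives A
ordered: ✗, not simply typable
linear: ✗, fails simple typing
affine: ✗, a type mismatch blocks all five
relevant: ✗, the type mismatch rejects it
unrestricted: ✗, not simply typable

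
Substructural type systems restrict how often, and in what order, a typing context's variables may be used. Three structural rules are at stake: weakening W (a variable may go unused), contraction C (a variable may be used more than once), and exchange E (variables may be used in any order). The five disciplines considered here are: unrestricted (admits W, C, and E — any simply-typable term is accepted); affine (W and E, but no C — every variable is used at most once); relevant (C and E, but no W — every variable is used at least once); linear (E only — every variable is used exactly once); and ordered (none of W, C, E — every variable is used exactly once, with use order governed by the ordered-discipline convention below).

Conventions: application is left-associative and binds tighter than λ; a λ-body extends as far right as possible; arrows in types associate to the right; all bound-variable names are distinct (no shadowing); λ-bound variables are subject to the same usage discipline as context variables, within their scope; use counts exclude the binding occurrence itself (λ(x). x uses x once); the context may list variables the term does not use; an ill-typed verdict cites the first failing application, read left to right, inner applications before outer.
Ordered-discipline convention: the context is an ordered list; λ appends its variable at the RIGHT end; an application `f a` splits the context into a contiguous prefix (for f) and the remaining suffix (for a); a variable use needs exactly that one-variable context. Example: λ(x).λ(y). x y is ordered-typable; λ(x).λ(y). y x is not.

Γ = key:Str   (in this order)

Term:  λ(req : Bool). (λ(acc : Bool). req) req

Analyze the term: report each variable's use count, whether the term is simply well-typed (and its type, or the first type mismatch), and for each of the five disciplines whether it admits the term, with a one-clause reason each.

use counts: key: 0, req (bound): 2, acc (bound): 0
left-to-right use order: req, req
typing: well-typed at Bool -> Bool
ordered ✗ (repeated use of req ×2; unused: key, acc — weakening required)
linear ✗ (repeated use of req ×2; unused: key, acc — weakening required)
affine ✗ (repeated use of req ×2)
relevant ✗ (unused: key, acc — weakening required)
unrestricted ✓ (well-typed at Bool -> Bool; no restrictions here)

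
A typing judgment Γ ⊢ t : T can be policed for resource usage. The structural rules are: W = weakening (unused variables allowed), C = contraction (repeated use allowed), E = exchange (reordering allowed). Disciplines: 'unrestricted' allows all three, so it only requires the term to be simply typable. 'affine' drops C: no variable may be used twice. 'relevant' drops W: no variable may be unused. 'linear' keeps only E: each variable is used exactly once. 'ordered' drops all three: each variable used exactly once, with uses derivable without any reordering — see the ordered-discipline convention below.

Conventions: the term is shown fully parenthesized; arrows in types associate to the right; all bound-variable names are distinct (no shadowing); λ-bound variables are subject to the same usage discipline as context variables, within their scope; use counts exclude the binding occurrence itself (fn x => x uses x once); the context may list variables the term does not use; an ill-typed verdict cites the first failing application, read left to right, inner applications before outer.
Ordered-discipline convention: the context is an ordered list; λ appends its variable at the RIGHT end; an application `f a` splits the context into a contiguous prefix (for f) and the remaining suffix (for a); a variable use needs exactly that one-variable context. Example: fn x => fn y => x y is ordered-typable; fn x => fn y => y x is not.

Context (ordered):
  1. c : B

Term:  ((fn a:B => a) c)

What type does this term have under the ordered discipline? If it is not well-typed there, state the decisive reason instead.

term : B
use counts: c: 1×, a (λ-bound): 1×
use order (left to right): a, c
typing: well-typed — term : B
summary: ordered ✓, linear ✓, affine ✓, relevant ✓, unrestricted ✓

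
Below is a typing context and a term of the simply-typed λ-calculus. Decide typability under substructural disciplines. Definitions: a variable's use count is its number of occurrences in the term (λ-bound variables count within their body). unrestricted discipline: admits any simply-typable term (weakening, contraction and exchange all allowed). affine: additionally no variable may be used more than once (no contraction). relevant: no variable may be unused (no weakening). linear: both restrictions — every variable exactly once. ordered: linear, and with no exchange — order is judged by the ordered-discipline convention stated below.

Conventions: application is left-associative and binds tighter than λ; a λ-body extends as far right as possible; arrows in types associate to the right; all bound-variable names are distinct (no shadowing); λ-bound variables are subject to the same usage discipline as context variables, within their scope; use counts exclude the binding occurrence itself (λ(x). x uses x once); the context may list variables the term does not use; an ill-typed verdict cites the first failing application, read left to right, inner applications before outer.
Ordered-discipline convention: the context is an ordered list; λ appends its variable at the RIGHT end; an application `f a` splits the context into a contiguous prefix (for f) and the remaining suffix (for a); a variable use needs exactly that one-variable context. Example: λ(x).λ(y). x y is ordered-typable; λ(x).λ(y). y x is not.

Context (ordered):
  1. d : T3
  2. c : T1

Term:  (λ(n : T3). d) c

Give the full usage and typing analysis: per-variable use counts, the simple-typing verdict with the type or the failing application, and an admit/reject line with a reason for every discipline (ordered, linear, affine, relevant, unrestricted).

usage: d=1, c=1, n (λ-bound)=0
left-to-right use order: d, c
typing: ill-typed: argument of type T1 where T3 is required
ordered: ✗ — not simply typable
linear: ✗ — fails simple typing
affine: ✗ — a type mismatch blocks all five
relevant: ✗ — the type mismatch rejects it
unrestricted: ✗ — not simply typable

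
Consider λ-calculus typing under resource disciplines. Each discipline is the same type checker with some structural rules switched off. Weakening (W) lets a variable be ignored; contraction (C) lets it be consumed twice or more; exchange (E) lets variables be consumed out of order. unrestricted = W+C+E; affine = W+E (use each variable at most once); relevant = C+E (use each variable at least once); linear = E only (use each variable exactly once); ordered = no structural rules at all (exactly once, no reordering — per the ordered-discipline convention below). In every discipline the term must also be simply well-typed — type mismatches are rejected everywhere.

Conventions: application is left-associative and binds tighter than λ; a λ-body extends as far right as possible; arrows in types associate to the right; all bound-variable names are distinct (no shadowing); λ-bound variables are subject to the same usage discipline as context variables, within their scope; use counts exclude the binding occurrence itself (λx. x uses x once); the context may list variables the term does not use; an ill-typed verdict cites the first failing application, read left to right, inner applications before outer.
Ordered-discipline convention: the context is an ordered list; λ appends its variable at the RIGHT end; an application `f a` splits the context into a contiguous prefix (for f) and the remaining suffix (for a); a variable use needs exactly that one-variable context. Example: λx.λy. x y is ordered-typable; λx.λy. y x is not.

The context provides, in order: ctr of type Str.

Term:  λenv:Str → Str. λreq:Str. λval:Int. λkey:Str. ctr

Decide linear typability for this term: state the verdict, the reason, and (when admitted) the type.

no — env, req, val, key left unused
variable uses: ctr: 1, env [bound]: 0, req [bound]: 0, val [bound]: 0, key [bound]: 0
left-to-right use order: ctr
typing: the term checks, with type (Str → Str) → Str → Int → Str → Str
per-discipline verdicts: ordered ✗ · linear ✗ · affine ✓ · relevant ✗ · unrestricted ✓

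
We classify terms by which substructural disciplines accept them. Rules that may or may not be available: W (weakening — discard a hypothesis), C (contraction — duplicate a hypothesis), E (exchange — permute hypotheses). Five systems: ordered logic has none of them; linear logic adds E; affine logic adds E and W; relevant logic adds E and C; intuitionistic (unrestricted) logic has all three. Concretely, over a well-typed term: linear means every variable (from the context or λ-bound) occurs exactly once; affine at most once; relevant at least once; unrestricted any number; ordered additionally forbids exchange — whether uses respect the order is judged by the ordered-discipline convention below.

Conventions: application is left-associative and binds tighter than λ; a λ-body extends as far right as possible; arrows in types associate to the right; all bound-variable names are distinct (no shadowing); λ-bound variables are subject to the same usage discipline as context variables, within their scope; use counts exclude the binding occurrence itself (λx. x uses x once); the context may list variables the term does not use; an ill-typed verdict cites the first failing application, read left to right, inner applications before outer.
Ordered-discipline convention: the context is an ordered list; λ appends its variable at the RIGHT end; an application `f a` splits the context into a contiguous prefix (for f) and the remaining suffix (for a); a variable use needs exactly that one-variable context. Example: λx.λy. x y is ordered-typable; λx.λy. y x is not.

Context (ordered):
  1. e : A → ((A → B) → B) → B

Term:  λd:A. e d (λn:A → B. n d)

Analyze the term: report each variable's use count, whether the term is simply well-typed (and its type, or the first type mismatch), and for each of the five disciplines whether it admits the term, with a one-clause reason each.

variable uses: e: 1, d (λ-bound): 2, n (λ-bound): 1
use order (left to right): e, d, n, d
typing: well-typed — term : A → B
ordered: ✗, uses contraction: d ×2
linear: ✗, uses contraction: d ×2
affine: ✗, uses contraction: d ×2
relevant: ✓, at least one use each (e, d, n)
unrestricted: ✓, well-typed at A → B; no restrictions here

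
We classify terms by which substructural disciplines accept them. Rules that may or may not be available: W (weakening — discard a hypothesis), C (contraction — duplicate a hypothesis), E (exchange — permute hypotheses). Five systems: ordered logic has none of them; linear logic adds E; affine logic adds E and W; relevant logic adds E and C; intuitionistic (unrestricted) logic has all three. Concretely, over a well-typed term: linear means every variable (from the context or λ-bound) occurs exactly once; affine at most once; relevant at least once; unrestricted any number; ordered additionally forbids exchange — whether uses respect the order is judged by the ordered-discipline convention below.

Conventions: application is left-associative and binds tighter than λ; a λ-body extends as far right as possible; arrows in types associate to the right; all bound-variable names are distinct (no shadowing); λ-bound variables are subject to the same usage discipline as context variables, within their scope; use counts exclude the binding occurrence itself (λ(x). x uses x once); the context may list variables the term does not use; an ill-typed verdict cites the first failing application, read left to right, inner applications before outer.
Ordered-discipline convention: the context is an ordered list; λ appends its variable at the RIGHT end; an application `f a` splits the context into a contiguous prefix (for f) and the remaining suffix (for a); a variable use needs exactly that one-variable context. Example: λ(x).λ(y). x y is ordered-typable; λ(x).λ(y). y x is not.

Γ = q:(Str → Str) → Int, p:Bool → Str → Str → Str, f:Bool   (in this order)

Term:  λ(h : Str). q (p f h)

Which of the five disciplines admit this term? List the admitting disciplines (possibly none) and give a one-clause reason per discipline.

admitted by: ordered, linear, affine, relevant, unrestricted
usage: q ×1, p ×1, f ×1, h (λ-bound) ×1
use order (left to right): q, p, f, h
typing: well-typed at Str → Int
ordered ✓ (q, p, f, h: once each, no exchange needed)
linear ✓ (single use per variable (q, p, f, h))
affine ✓ (at most one use each (q, p, f, h))
relevant ✓ (q, p, f, h: all used, weakening unneeded)
unrestricted ✓ (typability at Str → Int is all that's needed)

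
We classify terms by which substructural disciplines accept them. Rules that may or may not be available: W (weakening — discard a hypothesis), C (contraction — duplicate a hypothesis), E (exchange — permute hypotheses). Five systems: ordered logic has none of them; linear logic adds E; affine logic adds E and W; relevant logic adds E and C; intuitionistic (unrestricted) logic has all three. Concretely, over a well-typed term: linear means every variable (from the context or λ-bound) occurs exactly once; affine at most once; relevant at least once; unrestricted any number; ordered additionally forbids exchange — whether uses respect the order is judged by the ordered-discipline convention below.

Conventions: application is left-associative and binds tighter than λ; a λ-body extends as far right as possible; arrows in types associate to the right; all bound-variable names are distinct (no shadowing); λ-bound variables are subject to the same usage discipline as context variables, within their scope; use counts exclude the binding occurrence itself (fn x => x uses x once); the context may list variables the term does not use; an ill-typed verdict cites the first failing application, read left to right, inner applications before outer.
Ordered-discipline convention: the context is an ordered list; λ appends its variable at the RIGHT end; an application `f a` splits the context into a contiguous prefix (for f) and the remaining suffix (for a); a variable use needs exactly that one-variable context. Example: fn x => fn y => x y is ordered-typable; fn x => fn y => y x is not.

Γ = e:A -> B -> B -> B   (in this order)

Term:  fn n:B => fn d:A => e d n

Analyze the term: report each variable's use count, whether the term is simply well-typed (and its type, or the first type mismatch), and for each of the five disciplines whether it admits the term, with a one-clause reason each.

variable uses: e: 1×, n (bound): 1×, d (bound): 1×
use order (left to right): e, d, n
typing: ✓ — B -> A -> B -> B
ordered ✗ (use order e, d, n needs exchange)
linear ✓ (each of e, n, d used exactly once)
affine ✓ (at most one use each (e, n, d))
relevant ✓ (every one of e, n, d appears)
unrestricted ✓ (well-typed at B -> A -> B -> B; no restrictions here)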